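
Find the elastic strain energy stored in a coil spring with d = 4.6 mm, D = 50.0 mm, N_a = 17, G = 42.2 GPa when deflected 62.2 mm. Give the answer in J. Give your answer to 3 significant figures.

k = Gd⁴/(8D³N_a) = (42.2×10³)(4.6⁴)/(8·50.0³·17) = 1.1115 N/mm
U = ½kδ² = 0.5 × 1.1115 × 62.2² = 2150 N·mm = 2.15 J

2.15 J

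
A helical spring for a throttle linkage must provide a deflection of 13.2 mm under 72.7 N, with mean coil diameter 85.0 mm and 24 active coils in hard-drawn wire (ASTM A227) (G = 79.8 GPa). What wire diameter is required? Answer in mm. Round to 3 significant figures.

Required rate k = F/δ = 72.7/13.2 = 5.5076 N/mm
d = (8D³N_a·k / G)^(1/4) = (8·85.0³·24·5.5076 / (79.8×10³))^0.25
  = (8138)^0.25 = 9.4979 mm

9.50 mm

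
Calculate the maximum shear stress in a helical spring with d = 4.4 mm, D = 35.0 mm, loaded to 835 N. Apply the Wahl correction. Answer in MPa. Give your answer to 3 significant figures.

1040 MPa

Spring index C = D/d = 35.0/4.4 = 7.9545
K_W = (4C−1)/(4C−4) + 0.615/C = 30.818/27.818 + 0.0773 = 1.1852
τ₀ = 8FD/(πd³) = 8·835·35.0/(π·4.4³) = 233800/267.61 = 873.65 MPa
τ_max = K·τ₀ = 1.1852 × 873.65 = 1035.4 MPa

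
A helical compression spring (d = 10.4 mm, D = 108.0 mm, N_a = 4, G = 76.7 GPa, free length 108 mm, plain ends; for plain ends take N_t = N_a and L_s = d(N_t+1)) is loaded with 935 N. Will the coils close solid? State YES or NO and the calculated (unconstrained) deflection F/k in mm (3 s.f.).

NO, δ = 42.0 mm

k = Gd⁴/(8D³N_a) = (76.7×10³)(10.4⁴)/(8·108.0³·4) = 22.259 N/mm
N_t = 4; L_s = 10.4·5 = 52 mm; δ_solid = L₀ − L_s = 108 − 52 = 56 mm
δ = F/k = 935/22.259 = 42.005 mm
δ < δ_solid → spring does not go solid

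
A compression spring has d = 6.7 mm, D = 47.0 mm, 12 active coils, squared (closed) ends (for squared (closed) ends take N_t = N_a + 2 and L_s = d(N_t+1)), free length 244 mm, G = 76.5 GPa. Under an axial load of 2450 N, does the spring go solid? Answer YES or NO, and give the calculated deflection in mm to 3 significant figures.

k = Gd⁴/(8D³N_a) = (76.5×10³)(6.7⁴)/(8·47.0³·12) = 15.467 N/mm
N_t = 14; L_s = 6.7·15 = 100.5 mm; δ_solid = L₀ − L_s = 244 − 100.5 = 143.5 mm
δ = F/k = 2450/15.467 = 158.41 mm
δ ≥ δ_solid → spring goes solid

YES, δ = 158 mm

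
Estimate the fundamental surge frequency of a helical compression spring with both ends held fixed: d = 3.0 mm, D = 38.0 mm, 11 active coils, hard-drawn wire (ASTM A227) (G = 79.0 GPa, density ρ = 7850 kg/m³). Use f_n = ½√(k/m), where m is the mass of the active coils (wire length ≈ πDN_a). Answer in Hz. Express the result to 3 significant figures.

67.4 Hz

k = Gd⁴/(8D³N_a) = (79.0×10³)(3.0⁴)/(8·38.0³·11) = 1.3252 N/mm = 1325.2 N/m
Wire length L = πDN_a = π·38.0·11 = 1313.2 mm
m = ρ·(πd²/4)·L = 7850 × 7.0686×10⁻⁶ m² × 1.3132 m = 0.072867 kg
f_n = ½√(k/m) = 0.5·√(1325.2/0.072867) = 0.5·√(18187) = 67.429 Hz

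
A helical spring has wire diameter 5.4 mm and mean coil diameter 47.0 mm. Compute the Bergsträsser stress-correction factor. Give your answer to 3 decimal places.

1.157

C = D/d = 47.0/5.4 = 8.7037
K_B = (4C+2)/(4C−3) = 36.815/31.815 = 1.1572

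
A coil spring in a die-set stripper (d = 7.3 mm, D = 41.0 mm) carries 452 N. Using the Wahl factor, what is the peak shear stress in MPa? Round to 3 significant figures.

154 MPa

Spring index C = D/d = 41.0/7.3 = 5.6164
K_W = (4C−1)/(4C−4) + 0.615/C = 21.466/18.466 + 0.1095 = 1.2720
τ₀ = 8FD/(πd³) = 8·452·41.0/(π·7.3³) = 148256/1222.1 = 121.31 MPa
τ_max = K·τ₀ = 1.2720 × 121.31 = 154.3 MPa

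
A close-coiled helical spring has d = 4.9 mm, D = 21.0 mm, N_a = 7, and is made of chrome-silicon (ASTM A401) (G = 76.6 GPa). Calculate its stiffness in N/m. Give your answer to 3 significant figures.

k = Gd⁴/(8D³N_a) = (76.6×10³ × 4.9⁴) / (8 × 21.0³ × 7)
  = 4.41584e+07 / 518616 = 85.147 N/mm = 85147 N/m

85100 N/m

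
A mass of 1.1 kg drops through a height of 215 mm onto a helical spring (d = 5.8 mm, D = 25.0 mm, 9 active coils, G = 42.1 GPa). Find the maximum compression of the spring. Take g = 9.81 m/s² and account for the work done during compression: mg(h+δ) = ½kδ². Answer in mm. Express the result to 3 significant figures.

k = Gd⁴/(8D³N_a) = (42.1×10³)(5.8⁴)/(8·25.0³·9) = 42.349 N/mm
W = mg = 1.1 × 9.81 = 10.791 N
½kδ² − Wδ − Wh = 0 → δ = (W + √(W² + 2kWh))/k
δ = (10.791 + √(116.45 + 196504))/42.349 = (10.791 + 443.42)/42.349 = 10.725 mm

10.7 mm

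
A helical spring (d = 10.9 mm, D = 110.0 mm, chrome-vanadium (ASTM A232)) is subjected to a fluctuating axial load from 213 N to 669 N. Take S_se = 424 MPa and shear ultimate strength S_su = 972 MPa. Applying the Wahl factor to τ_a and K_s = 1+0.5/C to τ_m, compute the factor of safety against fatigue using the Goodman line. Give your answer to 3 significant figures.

4.24

C = D/d = 110.0/10.9 = 10.0917; K_W = (4C−1)/(4C−4)+0.615/C = 1.1434; K_s = 1+0.5/C = 1.0495
F_a = (F_max−F_min)/2 = 228 N; F_m = (F_max+F_min)/2 = 441 N
τ_a = K_W·8F_aD/(πd³) = 1.1434 × 49.316 = 56.39 MPa
τ_m = K_s·8F_mD/(πd³) = 1.0495 × 95.388 = 100.11 MPa
Goodman: 1/n_f = τ_a/S_se + τ_m/S_su = 56.39/424 + 100.11/972 = 0.13299 + 0.10300 = 0.23599
n_f = 1/0.23599 = 4.237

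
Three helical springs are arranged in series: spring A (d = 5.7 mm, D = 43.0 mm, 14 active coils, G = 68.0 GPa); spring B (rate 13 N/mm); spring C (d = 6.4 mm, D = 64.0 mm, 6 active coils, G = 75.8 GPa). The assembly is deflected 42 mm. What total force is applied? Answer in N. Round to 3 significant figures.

k_A = Gd⁴/(8D³N_a) = (68.0×10³)(5.7⁴)/(8·43.0³·14) = 8.0609 N/mm
k_C = Gd⁴/(8D³N_a) = (75.8×10³)(6.4⁴)/(8·64.0³·6) = 10.107 N/mm
Series: 1/k_eq = 1/8.0609 + 1/13 + 1/10.107 = 0.29992; k_eq = 3.3342 N/mm
F = k_eq·δ = 3.3342·42 = 140.04 N

140 N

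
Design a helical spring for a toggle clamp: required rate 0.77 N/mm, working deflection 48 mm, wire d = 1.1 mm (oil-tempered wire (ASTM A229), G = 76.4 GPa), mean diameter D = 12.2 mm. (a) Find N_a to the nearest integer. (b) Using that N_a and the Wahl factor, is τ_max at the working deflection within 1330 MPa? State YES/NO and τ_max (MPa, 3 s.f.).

N_a = Gd⁴/(8D³k) = (76.4×10³)(1.1⁴)/(8·12.2³·0.77) = 10 → N_a = 10
Actual rate k = Gd⁴/(8D³·10) = 0.77001 N/mm
Working load F = kδ = 0.77001·48 = 36.96 N
C = 12.2/1.1 = 11.0909; K_W = (4C−1)/(4C−4)+0.615/C = 1.1298
τ_max = K_W·8FD/(πd³) = 1.1298·862.7 = 974.65 MPa
τ_max ≤ 1330 MPa → acceptable

(a) 10 coils; (b) YES, τ_max = 975 MPa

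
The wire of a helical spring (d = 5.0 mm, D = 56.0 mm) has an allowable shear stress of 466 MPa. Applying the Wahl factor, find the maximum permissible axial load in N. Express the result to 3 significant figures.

C = D/d = 56.0/5.0 = 11.2000
K_W = (4C−1)/(4C−4) + 0.615/C = 43.800/40.800 + 0.0549 = 1.1284
τ_max = K·8FD/(πd³) → F_max = τ_allow·πd³/(8DK)
F_max = 466·π·5.0³/(8·56.0·1.1284) = 1.83e+05/505.54 = 361.98 N

362 N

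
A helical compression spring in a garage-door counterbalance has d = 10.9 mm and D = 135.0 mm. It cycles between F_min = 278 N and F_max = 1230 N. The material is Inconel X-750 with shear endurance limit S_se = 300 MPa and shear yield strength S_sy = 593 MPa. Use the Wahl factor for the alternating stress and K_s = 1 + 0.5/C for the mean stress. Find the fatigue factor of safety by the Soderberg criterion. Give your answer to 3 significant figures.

1.22

C = D/d = 135.0/10.9 = 12.3853; K_W = (4C−1)/(4C−4)+0.615/C = 1.1155; K_s = 1+0.5/C = 1.0404
F_a = (F_max−F_min)/2 = 476 N; F_m = (F_max+F_min)/2 = 754 N
τ_a = K_W·8F_aD/(πd³) = 1.1155 × 126.36 = 140.96 MPa
τ_m = K_s·8F_mD/(πd³) = 1.0404 × 200.15 = 208.23 MPa
Soderberg: 1/n_f = τ_a/S_se + τ_m/S_sy = 140.96/300 + 208.23/593 = 0.46985 + 0.35116 = 0.82101
n_f = 1/0.82101 = 1.218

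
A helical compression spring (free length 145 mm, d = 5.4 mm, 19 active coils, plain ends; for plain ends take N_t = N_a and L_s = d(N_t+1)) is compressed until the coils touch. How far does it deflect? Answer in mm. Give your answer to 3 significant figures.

N_t = 19; L_s = 5.4·20 = 108 mm
δ_solid = L₀ − L_s = 145 − 108 = 37 mm

37.0 mm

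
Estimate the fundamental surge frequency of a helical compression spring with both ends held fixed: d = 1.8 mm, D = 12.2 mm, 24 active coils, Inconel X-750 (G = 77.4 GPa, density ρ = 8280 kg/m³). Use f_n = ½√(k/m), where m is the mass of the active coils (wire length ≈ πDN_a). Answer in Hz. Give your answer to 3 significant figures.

k = Gd⁴/(8D³N_a) = (77.4×10³)(1.8⁴)/(8·12.2³·24) = 2.3305 N/mm = 2330.5 N/m
Wire length L = πDN_a = π·12.2·24 = 919.86 mm
m = ρ·(πd²/4)·L = 8280 × 2.5447×10⁻⁶ m² × 0.91986 m = 0.019381 kg
f_n = ½√(k/m) = 0.5·√(2330.5/0.019381) = 0.5·√(1.2024e+05) = 173.38 Hz

173 Hz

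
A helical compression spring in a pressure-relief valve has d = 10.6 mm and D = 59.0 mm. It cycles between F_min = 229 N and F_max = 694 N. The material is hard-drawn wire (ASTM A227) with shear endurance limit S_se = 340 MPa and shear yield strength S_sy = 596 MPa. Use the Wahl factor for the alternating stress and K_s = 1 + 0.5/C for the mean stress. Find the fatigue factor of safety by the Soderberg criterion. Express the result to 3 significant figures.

4.62

C = D/d = 59.0/10.6 = 5.5660; K_W = (4C−1)/(4C−4)+0.615/C = 1.2747; K_s = 1+0.5/C = 1.0898
F_a = (F_max−F_min)/2 = 232.5 N; F_m = (F_max+F_min)/2 = 461.5 N
τ_a = K_W·8F_aD/(πd³) = 1.2747 × 29.329 = 37.387 MPa
τ_m = K_s·8F_mD/(πd³) = 1.0898 × 58.217 = 63.446 MPa
Soderberg: 1/n_f = τ_a/S_se + τ_m/S_sy = 37.387/340 + 63.446/596 = 0.10996 + 0.10645 = 0.21642
n_f = 1/0.21642 = 4.621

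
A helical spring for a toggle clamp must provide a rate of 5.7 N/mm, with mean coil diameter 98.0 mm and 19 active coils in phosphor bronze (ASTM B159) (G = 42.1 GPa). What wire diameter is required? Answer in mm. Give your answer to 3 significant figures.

d = (8D³N_a·k / G)^(1/4) = (8·98.0³·19·5.7 / (42.1×10³))^0.25
  = (19369)^0.25 = 11.7972 mm

11.8 mm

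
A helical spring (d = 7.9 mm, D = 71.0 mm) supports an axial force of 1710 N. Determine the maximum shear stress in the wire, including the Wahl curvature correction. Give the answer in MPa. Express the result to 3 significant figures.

729 MPa

Spring index C = D/d = 71.0/7.9 = 8.9873
K_W = (4C−1)/(4C−4) + 0.615/C = 34.949/31.949 + 0.0684 = 1.1623
τ₀ = 8FD/(πd³) = 8·1710·71.0/(π·7.9³) = 971280/1548.9 = 627.07 MPa
τ_max = K·τ₀ = 1.1623 × 627.07 = 728.86 MPa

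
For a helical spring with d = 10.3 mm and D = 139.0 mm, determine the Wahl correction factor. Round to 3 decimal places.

1.106

C = D/d = 139.0/10.3 = 13.4951
K_W = (4C−1)/(4C−4) + 0.615/C = 52.981/49.981 + 0.0456 = 1.1056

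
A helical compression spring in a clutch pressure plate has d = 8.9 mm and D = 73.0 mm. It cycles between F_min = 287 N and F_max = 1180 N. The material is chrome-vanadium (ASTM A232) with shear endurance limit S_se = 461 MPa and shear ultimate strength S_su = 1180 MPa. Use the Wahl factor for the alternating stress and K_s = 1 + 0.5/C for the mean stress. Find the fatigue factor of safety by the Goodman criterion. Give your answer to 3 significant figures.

C = D/d = 73.0/8.9 = 8.2022; K_W = (4C−1)/(4C−4)+0.615/C = 1.1791; K_s = 1+0.5/C = 1.0610
F_a = (F_max−F_min)/2 = 446.5 N; F_m = (F_max+F_min)/2 = 733.5 N
τ_a = K_W·8F_aD/(πd³) = 1.1791 × 117.74 = 138.83 MPa
τ_m = K_s·8F_mD/(πd³) = 1.0610 × 193.42 = 205.21 MPa
Goodman: 1/n_f = τ_a/S_se + τ_m/S_su = 138.83/461 + 205.21/1180 = 0.30114 + 0.17390 = 0.47504
n_f = 1/0.47504 = 2.105

2.11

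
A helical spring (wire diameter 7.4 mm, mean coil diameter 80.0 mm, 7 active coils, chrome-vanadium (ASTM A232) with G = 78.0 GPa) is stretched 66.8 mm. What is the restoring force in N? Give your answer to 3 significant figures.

k = Gd⁴/(8D³N_a) = (78.0×10³)(7.4⁴)/(8·80.0³·7) = 8.1576 N/mm
F = k·δ = 8.1576 × 66.8 = 544.93 N

545 N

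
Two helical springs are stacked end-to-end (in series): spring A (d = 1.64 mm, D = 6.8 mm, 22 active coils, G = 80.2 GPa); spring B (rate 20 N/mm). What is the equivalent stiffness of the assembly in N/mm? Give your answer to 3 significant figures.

6.88 N/mm

k_A = Gd⁴/(8D³N_a) = (80.2×10³)(1.64⁴)/(8·6.8³·22) = 10.484 N/mm
Series: 1/k_eq = 1/10.484 + 1/20 = 0.14539; k_eq = 6.8782 N/mm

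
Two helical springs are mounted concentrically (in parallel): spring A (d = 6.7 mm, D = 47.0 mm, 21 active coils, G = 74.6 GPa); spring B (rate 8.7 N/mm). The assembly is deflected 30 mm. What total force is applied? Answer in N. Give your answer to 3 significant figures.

k_A = Gd⁴/(8D³N_a) = (74.6×10³)(6.7⁴)/(8·47.0³·21) = 8.6186 N/mm
Parallel: k_eq = 8.6186 + 8.7 = 17.319 N/mm
F = k_eq·δ = 17.319·30 = 519.56 N

520 N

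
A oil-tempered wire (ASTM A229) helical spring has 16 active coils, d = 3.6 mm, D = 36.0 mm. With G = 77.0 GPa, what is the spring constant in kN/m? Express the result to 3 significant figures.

2.17 kN/m

k = Gd⁴/(8D³N_a) = (77.0×10³ × 3.6⁴) / (8 × 36.0³ × 16)
  = 1.2933e+07 / 5.97197e+06 = 2.1656 N/mm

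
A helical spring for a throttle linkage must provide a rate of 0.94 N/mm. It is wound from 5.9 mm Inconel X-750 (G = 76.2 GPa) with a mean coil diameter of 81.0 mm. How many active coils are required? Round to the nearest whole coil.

23

N_a = Gd⁴/(8D³k) = (76.2×10³ × 5.9⁴)/(8 × 81.0³ × 0.94)
    = 9.23343e+07 / 3.99644e+06 = 23.1 → 23 coils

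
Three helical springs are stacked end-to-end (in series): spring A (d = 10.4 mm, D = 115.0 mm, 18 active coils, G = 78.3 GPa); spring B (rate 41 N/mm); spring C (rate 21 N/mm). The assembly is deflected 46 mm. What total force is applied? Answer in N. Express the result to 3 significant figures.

148 N

k_A = Gd⁴/(8D³N_a) = (78.3×10³)(10.4⁴)/(8·115.0³·18) = 4.1825 N/mm
Series: 1/k_eq = 1/4.1825 + 1/41 + 1/21 = 0.3111; k_eq = 3.2144 N/mm
F = k_eq·δ = 3.2144·46 = 147.86 N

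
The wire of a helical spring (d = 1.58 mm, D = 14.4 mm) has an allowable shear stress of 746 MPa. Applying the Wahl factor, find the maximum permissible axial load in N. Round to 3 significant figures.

C = D/d = 14.4/1.58 = 9.1139
K_W = (4C−1)/(4C−4) + 0.615/C = 35.456/32.456 + 0.0675 = 1.1599
τ_max = K·8FD/(πd³) → F_max = τ_allow·πd³/(8DK)
F_max = 746·π·1.58³/(8·14.4·1.1599) = 9244/133.62 = 69.18 N

69.2 N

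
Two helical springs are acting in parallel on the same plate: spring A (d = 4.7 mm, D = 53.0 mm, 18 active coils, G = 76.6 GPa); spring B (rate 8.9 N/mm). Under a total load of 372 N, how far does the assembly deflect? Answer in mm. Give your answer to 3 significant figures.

35.0 mm

k_A = Gd⁴/(8D³N_a) = (76.6×10³)(4.7⁴)/(8·53.0³·18) = 1.7435 N/mm
Parallel: k_eq = 1.7435 + 8.9 = 10.644 N/mm
δ = F/k_eq = 372/10.644 = 34.951 mm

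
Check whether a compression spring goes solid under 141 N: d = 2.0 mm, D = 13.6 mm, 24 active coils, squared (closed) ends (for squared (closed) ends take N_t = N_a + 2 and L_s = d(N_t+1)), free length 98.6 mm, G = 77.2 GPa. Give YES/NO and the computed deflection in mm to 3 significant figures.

k = Gd⁴/(8D³N_a) = (77.2×10³)(2.0⁴)/(8·13.6³·24) = 2.5575 N/mm
N_t = 26; L_s = 2.0·27 = 54 mm; δ_solid = L₀ − L_s = 98.6 − 54 = 44.6 mm
δ = F/k = 141/2.5575 = 55.131 mm
δ ≥ δ_solid → spring goes solid

YES, δ = 55.1 mm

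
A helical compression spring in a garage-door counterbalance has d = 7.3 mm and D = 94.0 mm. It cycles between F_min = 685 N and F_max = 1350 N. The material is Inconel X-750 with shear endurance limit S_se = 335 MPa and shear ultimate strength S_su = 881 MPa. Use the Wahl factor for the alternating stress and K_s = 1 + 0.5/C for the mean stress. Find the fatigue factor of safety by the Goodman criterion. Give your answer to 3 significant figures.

C = D/d = 94.0/7.3 = 12.8767; K_W = (4C−1)/(4C−4)+0.615/C = 1.1109; K_s = 1+0.5/C = 1.0388
F_a = (F_max−F_min)/2 = 332.5 N; F_m = (F_max+F_min)/2 = 1017.5 N
τ_a = K_W·8F_aD/(πd³) = 1.1109 × 204.59 = 227.28 MPa
τ_m = K_s·8F_mD/(πd³) = 1.0388 × 626.09 = 650.4 MPa
Goodman: 1/n_f = τ_a/S_se + τ_m/S_su = 227.28/335 + 650.4/881 = 0.67846 + 0.73825 = 1.4167
n_f = 1/1.4167 = 0.7059

0.706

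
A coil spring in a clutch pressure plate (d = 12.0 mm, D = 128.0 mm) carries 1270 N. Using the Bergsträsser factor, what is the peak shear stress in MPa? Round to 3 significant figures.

270 MPa

Spring index C = D/d = 128.0/12.0 = 10.6667
K_B = (4C+2)/(4C−3) = 44.667/39.667 = 1.1261
τ₀ = 8FD/(πd³) = 8·1270·128.0/(π·12.0³) = 1.30048e+06/5428.7 = 239.56 MPa
τ_max = K·τ₀ = 1.1261 × 239.56 = 269.75 MPa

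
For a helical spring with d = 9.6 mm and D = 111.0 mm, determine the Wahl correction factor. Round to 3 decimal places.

1.124

C = D/d = 111.0/9.6 = 11.5625
K_W = (4C−1)/(4C−4) + 0.615/C = 45.250/42.250 + 0.0532 = 1.1242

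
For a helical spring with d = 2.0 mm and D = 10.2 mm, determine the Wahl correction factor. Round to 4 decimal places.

C = D/d = 10.2/2.0 = 5.1000
K_W = (4C−1)/(4C−4) + 0.615/C = 19.400/16.400 + 0.1206 = 1.3035

1.3035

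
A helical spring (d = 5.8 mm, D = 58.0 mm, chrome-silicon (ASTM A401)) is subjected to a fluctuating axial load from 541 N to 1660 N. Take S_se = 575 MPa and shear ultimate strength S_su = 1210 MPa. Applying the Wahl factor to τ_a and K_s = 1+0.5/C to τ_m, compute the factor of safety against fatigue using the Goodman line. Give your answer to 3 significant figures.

C = D/d = 58.0/5.8 = 10.0000; K_W = (4C−1)/(4C−4)+0.615/C = 1.1448; K_s = 1+0.5/C = 1.0500
F_a = (F_max−F_min)/2 = 559.5 N; F_m = (F_max+F_min)/2 = 1100.5 N
τ_a = K_W·8F_aD/(πd³) = 1.1448 × 423.53 = 484.87 MPa
τ_m = K_s·8F_mD/(πd³) = 1.0500 × 833.06 = 874.71 MPa
Goodman: 1/n_f = τ_a/S_se + τ_m/S_su = 484.87/575 + 874.71/1210 = 0.84325 + 0.72290 = 1.5662
n_f = 1/1.5662 = 0.6385

0.639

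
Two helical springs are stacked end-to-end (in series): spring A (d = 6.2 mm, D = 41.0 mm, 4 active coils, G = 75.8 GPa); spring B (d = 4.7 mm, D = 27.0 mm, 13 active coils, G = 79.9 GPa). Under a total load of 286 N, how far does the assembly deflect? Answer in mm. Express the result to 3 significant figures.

k_A = Gd⁴/(8D³N_a) = (75.8×10³)(6.2⁴)/(8·41.0³·4) = 50.785 N/mm
k_B = Gd⁴/(8D³N_a) = (79.9×10³)(4.7⁴)/(8·27.0³·13) = 19.046 N/mm
Series: 1/k_eq = 1/50.785 + 1/19.046 = 0.072194; k_eq = 13.852 N/mm
δ = F/k_eq = 286/13.852 = 20.648 mm

20.6 mm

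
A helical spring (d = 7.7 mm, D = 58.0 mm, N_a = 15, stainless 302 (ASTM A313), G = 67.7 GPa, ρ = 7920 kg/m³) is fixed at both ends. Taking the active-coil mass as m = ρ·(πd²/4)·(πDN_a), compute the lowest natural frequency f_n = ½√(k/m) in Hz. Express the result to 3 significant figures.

50.2 Hz

k = Gd⁴/(8D³N_a) = (67.7×10³)(7.7⁴)/(8·58.0³·15) = 10.165 N/mm = 10165 N/m
Wire length L = πDN_a = π·58.0·15 = 2733.2 mm
m = ρ·(πd²/4)·L = 7920 × 46.566×10⁻⁶ m² × 2.7332 m = 1.008 kg
f_n = ½√(k/m) = 0.5·√(10165/1.008) = 0.5·√(10084) = 50.209 Hz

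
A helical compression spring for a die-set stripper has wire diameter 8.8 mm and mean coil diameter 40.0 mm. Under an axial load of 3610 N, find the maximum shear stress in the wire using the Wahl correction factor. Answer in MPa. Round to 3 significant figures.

727 MPa

Spring index C = D/d = 40.0/8.8 = 4.5455
K_W = (4C−1)/(4C−4) + 0.615/C = 17.182/14.182 + 0.1353 = 1.3468
τ₀ = 8FD/(πd³) = 8·3610·40.0/(π·8.8³) = 1.1552e+06/2140.9 = 539.58 MPa
τ_max = K·τ₀ = 1.3468 × 539.58 = 726.73 MPa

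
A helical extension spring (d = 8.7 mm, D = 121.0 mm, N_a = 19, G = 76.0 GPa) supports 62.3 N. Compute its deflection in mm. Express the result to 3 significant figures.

38.5 mm

k = Gd⁴/(8D³N_a) = (76.0×10³)(8.7⁴)/(8·121.0³·19) = 1.6169 N/mm
δ = F/k = 62.3 / 1.6169 = 38.53 mm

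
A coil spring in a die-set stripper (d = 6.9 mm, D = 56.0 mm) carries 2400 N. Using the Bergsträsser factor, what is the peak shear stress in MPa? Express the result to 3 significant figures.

1220 MPa

Spring index C = D/d = 56.0/6.9 = 8.1159
K_B = (4C+2)/(4C−3) = 34.464/29.464 = 1.1697
τ₀ = 8FD/(πd³) = 8·2400·56.0/(π·6.9³) = 1.0752e+06/1032 = 1041.8 MPa
τ_max = K·τ₀ = 1.1697 × 1041.8 = 1218.6 MPa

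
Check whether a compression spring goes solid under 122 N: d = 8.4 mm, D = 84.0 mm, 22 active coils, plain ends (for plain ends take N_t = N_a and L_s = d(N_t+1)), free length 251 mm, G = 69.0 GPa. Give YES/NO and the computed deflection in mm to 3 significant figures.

NO, δ = 37.0 mm

k = Gd⁴/(8D³N_a) = (69.0×10³)(8.4⁴)/(8·84.0³·22) = 3.2932 N/mm
N_t = 22; L_s = 8.4·23 = 193.2 mm; δ_solid = L₀ − L_s = 251 − 193.2 = 57.8 mm
δ = F/k = 122/3.2932 = 37.046 mm
δ < δ_solid → spring does not go solid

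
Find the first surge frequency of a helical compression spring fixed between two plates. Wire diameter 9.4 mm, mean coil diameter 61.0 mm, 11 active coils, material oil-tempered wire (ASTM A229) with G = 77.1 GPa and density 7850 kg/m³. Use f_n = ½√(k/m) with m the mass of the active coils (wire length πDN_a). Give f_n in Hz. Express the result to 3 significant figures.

k = Gd⁴/(8D³N_a) = (77.1×10³)(9.4⁴)/(8·61.0³·11) = 30.137 N/mm = 30137 N/m
Wire length L = πDN_a = π·61.0·11 = 2108 mm
m = ρ·(πd²/4)·L = 7850 × 69.398×10⁻⁶ m² × 2.108 m = 1.1484 kg
f_n = ½√(k/m) = 0.5·√(30137/1.1484) = 0.5·√(26243) = 80.998 Hz

81.0 Hz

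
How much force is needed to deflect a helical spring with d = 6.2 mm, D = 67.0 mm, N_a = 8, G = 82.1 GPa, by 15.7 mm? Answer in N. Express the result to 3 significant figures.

k = Gd⁴/(8D³N_a) = (82.1×10³)(6.2⁴)/(8·67.0³·8) = 6.3024 N/mm
F = k·δ = 6.3024 × 15.7 = 98.948 N

98.9 N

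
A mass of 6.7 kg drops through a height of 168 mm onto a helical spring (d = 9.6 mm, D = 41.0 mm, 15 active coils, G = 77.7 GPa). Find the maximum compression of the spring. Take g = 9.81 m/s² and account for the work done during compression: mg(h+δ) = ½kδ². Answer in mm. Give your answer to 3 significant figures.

k = Gd⁴/(8D³N_a) = (77.7×10³)(9.6⁴)/(8·41.0³·15) = 79.795 N/mm
W = mg = 6.7 × 9.81 = 65.727 N
½kδ² − Wδ − Wh = 0 → δ = (W + √(W² + 2kWh))/k
δ = (65.727 + √(4320 + 1.7622e+06))/79.795 = (65.727 + 1329.1)/79.795 = 17.48 mm

17.5 mm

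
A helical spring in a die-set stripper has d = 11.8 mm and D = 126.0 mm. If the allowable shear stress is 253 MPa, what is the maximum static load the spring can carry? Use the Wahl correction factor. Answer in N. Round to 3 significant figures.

1140 N

C = D/d = 126.0/11.8 = 10.6780
K_W = (4C−1)/(4C−4) + 0.615/C = 41.712/38.712 + 0.0576 = 1.1351
τ_max = K·8FD/(πd³) → F_max = τ_allow·πd³/(8DK)
F_max = 253·π·11.8³/(8·126.0·1.1351) = 1.3059e+06/1144.2 = 1141.4 N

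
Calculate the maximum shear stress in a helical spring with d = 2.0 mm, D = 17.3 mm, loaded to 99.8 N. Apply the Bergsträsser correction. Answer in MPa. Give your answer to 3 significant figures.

Spring index C = D/d = 17.3/2.0 = 8.6500
K_B = (4C+2)/(4C−3) = 36.600/31.600 = 1.1582
τ₀ = 8FD/(πd³) = 8·99.8·17.3/(π·2.0³) = 13812.3/25.133 = 549.57 MPa
τ_max = K·τ₀ = 1.1582 × 549.57 = 636.53 MPa

637 MPa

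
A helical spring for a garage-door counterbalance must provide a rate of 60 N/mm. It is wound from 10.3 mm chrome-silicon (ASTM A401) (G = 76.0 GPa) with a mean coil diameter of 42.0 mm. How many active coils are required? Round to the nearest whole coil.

N_a = Gd⁴/(8D³k) = (76.0×10³ × 10.3⁴)/(8 × 42.0³ × 60)
    = 8.55387e+08 / 3.55622e+07 = 24.05 → 24 coils

24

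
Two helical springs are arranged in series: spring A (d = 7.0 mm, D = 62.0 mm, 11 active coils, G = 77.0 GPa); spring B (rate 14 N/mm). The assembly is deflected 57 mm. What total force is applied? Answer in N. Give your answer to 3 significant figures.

k_A = Gd⁴/(8D³N_a) = (77.0×10³)(7.0⁴)/(8·62.0³·11) = 8.8151 N/mm
Series: 1/k_eq = 1/8.8151 + 1/14 = 0.18487; k_eq = 5.4092 N/mm
F = k_eq·δ = 5.4092·57 = 308.32 N

308 N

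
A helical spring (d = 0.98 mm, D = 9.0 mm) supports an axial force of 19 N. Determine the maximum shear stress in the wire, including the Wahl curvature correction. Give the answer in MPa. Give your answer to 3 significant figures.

Spring index C = D/d = 9.0/0.98 = 9.1837
K_W = (4C−1)/(4C−4) + 0.615/C = 35.735/32.735 + 0.0670 = 1.1586
τ₀ = 8FD/(πd³) = 8·19·9.0/(π·0.98³) = 1368/2.9568 = 462.66 MPa
τ_max = K·τ₀ = 1.1586 × 462.66 = 536.04 MPa

536 MPa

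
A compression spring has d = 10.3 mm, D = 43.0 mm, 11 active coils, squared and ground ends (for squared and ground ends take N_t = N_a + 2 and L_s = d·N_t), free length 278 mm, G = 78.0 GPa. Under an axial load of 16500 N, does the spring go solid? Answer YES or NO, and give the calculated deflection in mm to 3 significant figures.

NO, δ = 132 mm

k = Gd⁴/(8D³N_a) = (78.0×10³)(10.3⁴)/(8·43.0³·11) = 125.47 N/mm
N_t = 13; L_s = 10.3·13 = 133.9 mm; δ_solid = L₀ − L_s = 278 − 133.9 = 144.1 mm
δ = F/k = 16500/125.47 = 131.5 mm
δ < δ_solid → spring does not go solid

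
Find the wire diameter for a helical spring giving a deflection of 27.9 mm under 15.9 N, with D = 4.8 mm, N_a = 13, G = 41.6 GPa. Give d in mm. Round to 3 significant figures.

Required rate k = F/δ = 15.9/27.9 = 0.56989 N/mm
d = (8D³N_a·k / G)^(1/4) = (8·4.8³·13·0.56989 / (41.6×10³))^0.25
  = (0.15756)^0.25 = 0.6300 mm

0.630 mm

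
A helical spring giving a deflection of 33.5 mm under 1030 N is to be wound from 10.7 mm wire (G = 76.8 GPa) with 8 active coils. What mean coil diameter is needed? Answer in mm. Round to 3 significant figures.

Required rate k = F/δ = 1030/33.5 = 30.746 N/mm
D = (Gd⁴/(8N_a·k))^(1/3) = (76.8×10³·10.7⁴/(8·8·30.746))^(1/3)
  = (511592)^(1/3) = 79.9788 mm

80.0 mm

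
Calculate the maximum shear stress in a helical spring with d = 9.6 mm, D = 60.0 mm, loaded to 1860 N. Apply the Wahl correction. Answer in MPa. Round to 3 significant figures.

Spring index C = D/d = 60.0/9.6 = 6.2500
K_W = (4C−1)/(4C−4) + 0.615/C = 24.000/21.000 + 0.0984 = 1.2413
τ₀ = 8FD/(πd³) = 8·1860·60.0/(π·9.6³) = 892800/2779.5 = 321.21 MPa
τ_max = K·τ₀ = 1.2413 × 321.21 = 398.71 MPa

399 MPa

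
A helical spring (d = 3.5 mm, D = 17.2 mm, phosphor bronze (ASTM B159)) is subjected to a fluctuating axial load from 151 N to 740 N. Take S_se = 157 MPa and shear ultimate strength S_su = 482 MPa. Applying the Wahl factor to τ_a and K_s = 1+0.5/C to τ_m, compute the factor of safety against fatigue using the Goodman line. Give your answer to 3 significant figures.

0.281

C = D/d = 17.2/3.5 = 4.9143; K_W = (4C−1)/(4C−4)+0.615/C = 1.3168; K_s = 1+0.5/C = 1.1017
F_a = (F_max−F_min)/2 = 294.5 N; F_m = (F_max+F_min)/2 = 445.5 N
τ_a = K_W·8F_aD/(πd³) = 1.3168 × 300.85 = 396.14 MPa
τ_m = K_s·8F_mD/(πd³) = 1.1017 × 455.11 = 501.41 MPa
Goodman: 1/n_f = τ_a/S_se + τ_m/S_su = 396.14/157 + 501.41/482 = 2.52321 + 1.04027 = 3.5635
n_f = 1/3.5635 = 0.2806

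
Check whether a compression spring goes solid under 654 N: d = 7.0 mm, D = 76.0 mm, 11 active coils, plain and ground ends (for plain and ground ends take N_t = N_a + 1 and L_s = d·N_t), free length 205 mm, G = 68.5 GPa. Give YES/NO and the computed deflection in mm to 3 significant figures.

k = Gd⁴/(8D³N_a) = (68.5×10³)(7.0⁴)/(8·76.0³·11) = 4.2575 N/mm
N_t = 12; L_s = 7.0·12 = 84 mm; δ_solid = L₀ − L_s = 205 − 84 = 121 mm
δ = F/k = 654/4.2575 = 153.61 mm
δ ≥ δ_solid → spring goes solid

YES, δ = 154 mm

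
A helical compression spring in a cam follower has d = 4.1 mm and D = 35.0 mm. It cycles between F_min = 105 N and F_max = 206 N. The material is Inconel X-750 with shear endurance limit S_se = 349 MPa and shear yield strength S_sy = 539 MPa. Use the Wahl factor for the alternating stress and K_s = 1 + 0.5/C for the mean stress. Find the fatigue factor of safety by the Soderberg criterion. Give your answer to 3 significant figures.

1.63

C = D/d = 35.0/4.1 = 8.5366; K_W = (4C−1)/(4C−4)+0.615/C = 1.1716; K_s = 1+0.5/C = 1.0586
F_a = (F_max−F_min)/2 = 50.5 N; F_m = (F_max+F_min)/2 = 155.5 N
τ_a = K_W·8F_aD/(πd³) = 1.1716 × 65.305 = 76.509 MPa
τ_m = K_s·8F_mD/(πd³) = 1.0586 × 201.09 = 212.87 MPa
Soderberg: 1/n_f = τ_a/S_se + τ_m/S_sy = 76.509/349 + 212.87/539 = 0.21922 + 0.39493 = 0.61415
n_f = 1/0.61415 = 1.628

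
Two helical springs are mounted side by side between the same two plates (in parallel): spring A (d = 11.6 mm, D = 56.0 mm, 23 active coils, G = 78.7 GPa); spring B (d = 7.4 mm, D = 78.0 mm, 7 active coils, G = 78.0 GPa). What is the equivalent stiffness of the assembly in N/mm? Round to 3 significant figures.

k_A = Gd⁴/(8D³N_a) = (78.7×10³)(11.6⁴)/(8·56.0³·23) = 44.099 N/mm
k_B = Gd⁴/(8D³N_a) = (78.0×10³)(7.4⁴)/(8·78.0³·7) = 8.8014 N/mm
Parallel: k_eq = 44.099 + 8.8014 = 52.9 N/mm

52.9 N/mm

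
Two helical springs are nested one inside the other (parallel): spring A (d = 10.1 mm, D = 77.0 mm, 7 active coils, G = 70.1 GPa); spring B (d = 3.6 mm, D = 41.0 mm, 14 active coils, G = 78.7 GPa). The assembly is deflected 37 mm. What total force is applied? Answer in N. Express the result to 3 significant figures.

k_A = Gd⁴/(8D³N_a) = (70.1×10³)(10.1⁴)/(8·77.0³·7) = 28.533 N/mm
k_B = Gd⁴/(8D³N_a) = (78.7×10³)(3.6⁴)/(8·41.0³·14) = 1.7124 N/mm
Parallel: k_eq = 28.533 + 1.7124 = 30.245 N/mm
F = k_eq·δ = 30.245·37 = 1119.1 N

1120 N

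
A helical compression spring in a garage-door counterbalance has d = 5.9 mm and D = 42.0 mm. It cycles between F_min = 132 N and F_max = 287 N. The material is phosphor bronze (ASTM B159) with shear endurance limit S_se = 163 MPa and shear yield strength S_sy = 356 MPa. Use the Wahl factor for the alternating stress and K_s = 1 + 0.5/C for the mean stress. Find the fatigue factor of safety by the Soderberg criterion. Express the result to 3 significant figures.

C = D/d = 42.0/5.9 = 7.1186; K_W = (4C−1)/(4C−4)+0.615/C = 1.2090; K_s = 1+0.5/C = 1.0702
F_a = (F_max−F_min)/2 = 77.5 N; F_m = (F_max+F_min)/2 = 209.5 N
τ_a = K_W·8F_aD/(πd³) = 1.2090 × 40.359 = 48.792 MPa
τ_m = K_s·8F_mD/(πd³) = 1.0702 × 109.1 = 116.76 MPa
Soderberg: 1/n_f = τ_a/S_se + τ_m/S_sy = 48.792/163 + 116.76/356 = 0.29934 + 0.32798 = 0.62732
n_f = 1/0.62732 = 1.594

1.59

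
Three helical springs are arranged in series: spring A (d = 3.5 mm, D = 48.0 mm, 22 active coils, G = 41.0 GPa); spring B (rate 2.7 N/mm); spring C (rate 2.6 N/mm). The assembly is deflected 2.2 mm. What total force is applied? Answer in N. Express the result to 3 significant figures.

0.561 N

k_A = Gd⁴/(8D³N_a) = (41.0×10³)(3.5⁴)/(8·48.0³·22) = 0.3161 N/mm
Series: 1/k_eq = 1/0.3161 + 1/2.7 + 1/2.6 = 3.9186; k_eq = 0.25519 N/mm
F = k_eq·δ = 0.25519·2.2 = 0.56143 N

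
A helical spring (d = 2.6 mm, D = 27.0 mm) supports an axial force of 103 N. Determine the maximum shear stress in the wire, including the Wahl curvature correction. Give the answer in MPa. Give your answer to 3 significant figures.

459 MPa

Spring index C = D/d = 27.0/2.6 = 10.3846
K_W = (4C−1)/(4C−4) + 0.615/C = 40.538/37.538 + 0.0592 = 1.1391
τ₀ = 8FD/(πd³) = 8·103·27.0/(π·2.6³) = 22248/55.217 = 402.92 MPa
τ_max = K·τ₀ = 1.1391 × 402.92 = 458.98 MPa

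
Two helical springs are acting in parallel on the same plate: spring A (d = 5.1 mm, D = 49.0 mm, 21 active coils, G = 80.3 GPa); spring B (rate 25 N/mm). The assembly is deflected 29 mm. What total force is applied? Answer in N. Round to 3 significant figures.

k_A = Gd⁴/(8D³N_a) = (80.3×10³)(5.1⁴)/(8·49.0³·21) = 2.7485 N/mm
Parallel: k_eq = 2.7485 + 25 = 27.749 N/mm
F = k_eq·δ = 27.749·29 = 804.71 N

805 N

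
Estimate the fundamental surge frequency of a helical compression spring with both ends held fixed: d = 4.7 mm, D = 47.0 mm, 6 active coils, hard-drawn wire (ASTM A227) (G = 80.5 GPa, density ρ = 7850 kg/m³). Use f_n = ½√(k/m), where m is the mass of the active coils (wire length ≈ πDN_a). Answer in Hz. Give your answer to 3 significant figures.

128 Hz

k = Gd⁴/(8D³N_a) = (80.5×10³)(4.7⁴)/(8·47.0³·6) = 7.8823 N/mm = 7882.3 N/m
Wire length L = πDN_a = π·47.0·6 = 885.93 mm
m = ρ·(πd²/4)·L = 7850 × 17.349×10⁻⁶ m² × 0.88593 m = 0.12066 kg
f_n = ½√(k/m) = 0.5·√(7882.3/0.12066) = 0.5·√(65328) = 127.8 Hz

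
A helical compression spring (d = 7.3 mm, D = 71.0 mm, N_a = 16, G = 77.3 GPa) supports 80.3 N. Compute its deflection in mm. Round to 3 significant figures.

16.8 mm

k = Gd⁴/(8D³N_a) = (77.3×10³)(7.3⁴)/(8·71.0³·16) = 4.7917 N/mm
δ = F/k = 80.3 / 4.7917 = 16.758 mm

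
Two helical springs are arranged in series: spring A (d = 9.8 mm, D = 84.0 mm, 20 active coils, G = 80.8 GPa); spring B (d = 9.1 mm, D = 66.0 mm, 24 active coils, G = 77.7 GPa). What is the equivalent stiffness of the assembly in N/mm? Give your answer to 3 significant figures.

4.33 N/mm

k_A = Gd⁴/(8D³N_a) = (80.8×10³)(9.8⁴)/(8·84.0³·20) = 7.8588 N/mm
k_B = Gd⁴/(8D³N_a) = (77.7×10³)(9.1⁴)/(8·66.0³·24) = 9.6528 N/mm
Series: 1/k_eq = 1/7.8588 + 1/9.6528 = 0.23084; k_eq = 4.332 N/mm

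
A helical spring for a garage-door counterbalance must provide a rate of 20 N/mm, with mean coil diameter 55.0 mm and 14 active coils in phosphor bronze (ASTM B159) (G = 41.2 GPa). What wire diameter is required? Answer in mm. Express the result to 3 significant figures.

d = (8D³N_a·k / G)^(1/4) = (8·55.0³·14·20 / (41.2×10³))^0.25
  = (9045.6)^0.25 = 9.7524 mm

9.75 mm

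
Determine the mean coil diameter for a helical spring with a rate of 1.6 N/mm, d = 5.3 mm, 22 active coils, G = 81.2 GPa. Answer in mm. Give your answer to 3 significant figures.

61.0 mm

D = (Gd⁴/(8N_a·k))^(1/3) = (81.2×10³·5.3⁴/(8·22·1.6))^(1/3)
  = (227524)^(1/3) = 61.0486 mm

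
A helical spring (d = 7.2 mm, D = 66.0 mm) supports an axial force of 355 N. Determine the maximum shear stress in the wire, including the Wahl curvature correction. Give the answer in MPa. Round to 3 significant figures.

Spring index C = D/d = 66.0/7.2 = 9.1667
K_W = (4C−1)/(4C−4) + 0.615/C = 35.667/32.667 + 0.0671 = 1.1589
τ₀ = 8FD/(πd³) = 8·355·66.0/(π·7.2³) = 187440/1172.6 = 159.85 MPa
τ_max = K·τ₀ = 1.1589 × 159.85 = 185.26 MPa

185 MPa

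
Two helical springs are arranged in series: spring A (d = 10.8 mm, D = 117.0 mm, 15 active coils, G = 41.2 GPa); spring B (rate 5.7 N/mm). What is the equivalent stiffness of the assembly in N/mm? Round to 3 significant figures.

k_A = Gd⁴/(8D³N_a) = (41.2×10³)(10.8⁴)/(8·117.0³·15) = 2.9164 N/mm
Series: 1/k_eq = 1/2.9164 + 1/5.7 = 0.51832; k_eq = 1.9293 N/mm

1.93 N/mm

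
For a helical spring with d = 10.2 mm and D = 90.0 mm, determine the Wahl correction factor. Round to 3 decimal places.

1.166

C = D/d = 90.0/10.2 = 8.8235
K_W = (4C−1)/(4C−4) + 0.615/C = 34.294/31.294 + 0.0697 = 1.1656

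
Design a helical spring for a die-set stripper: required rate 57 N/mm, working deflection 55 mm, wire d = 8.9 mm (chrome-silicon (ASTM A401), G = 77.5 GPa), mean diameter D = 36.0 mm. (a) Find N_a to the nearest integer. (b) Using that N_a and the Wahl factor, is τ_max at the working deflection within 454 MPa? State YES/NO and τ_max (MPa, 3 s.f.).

N_a = Gd⁴/(8D³k) = (77.5×10³)(8.9⁴)/(8·36.0³·57) = 22.86 → N_a = 23
Actual rate k = Gd⁴/(8D³·23) = 56.642 N/mm
Working load F = kδ = 56.642·55 = 3115.3 N
C = 36.0/8.9 = 4.0449; K_W = (4C−1)/(4C−4)+0.615/C = 1.3984
τ_max = K_W·8FD/(πd³) = 1.3984·405.11 = 566.48 MPa
τ_max > 454 MPa → exceeds allowable

(a) 23 coils; (b) NO, τ_max = 566 MPa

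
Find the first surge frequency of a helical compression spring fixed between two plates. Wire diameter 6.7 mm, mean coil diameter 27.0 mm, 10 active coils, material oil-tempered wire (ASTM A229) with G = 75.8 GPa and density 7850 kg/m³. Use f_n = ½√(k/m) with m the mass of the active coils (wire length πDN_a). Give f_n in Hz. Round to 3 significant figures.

k = Gd⁴/(8D³N_a) = (75.8×10³)(6.7⁴)/(8·27.0³·10) = 97.003 N/mm = 97003 N/m
Wire length L = πDN_a = π·27.0·10 = 848.23 mm
m = ρ·(πd²/4)·L = 7850 × 35.257×10⁻⁶ m² × 0.84823 m = 0.23476 kg
f_n = ½√(k/m) = 0.5·√(97003/0.23476) = 0.5·√(4.132e+05) = 321.4 Hz

321 Hz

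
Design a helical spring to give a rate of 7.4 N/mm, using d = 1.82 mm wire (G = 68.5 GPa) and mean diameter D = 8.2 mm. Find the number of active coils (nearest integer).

23

N_a = Gd⁴/(8D³k) = (68.5×10³ × 1.82⁴)/(8 × 8.2³ × 7.4)
    = 751582 / 32641 = 23.03 → 23 coils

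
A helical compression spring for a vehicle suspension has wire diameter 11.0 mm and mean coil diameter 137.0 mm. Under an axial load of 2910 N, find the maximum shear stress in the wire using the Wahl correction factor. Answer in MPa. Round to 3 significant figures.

850 MPa

Spring index C = D/d = 137.0/11.0 = 12.4545
K_W = (4C−1)/(4C−4) + 0.615/C = 48.818/45.818 + 0.0494 = 1.1149
τ₀ = 8FD/(πd³) = 8·2910·137.0/(π·11.0³) = 3.18936e+06/4181.5 = 762.74 MPa
τ_max = K·τ₀ = 1.1149 × 762.74 = 850.34 MPa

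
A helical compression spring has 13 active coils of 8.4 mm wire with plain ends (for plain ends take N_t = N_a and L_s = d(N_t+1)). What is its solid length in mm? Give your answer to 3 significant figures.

plain ends: N_t = N_a = 13
L_s = d·(N_t+1) = 8.4 × 14 = 117.6 mm

118 mm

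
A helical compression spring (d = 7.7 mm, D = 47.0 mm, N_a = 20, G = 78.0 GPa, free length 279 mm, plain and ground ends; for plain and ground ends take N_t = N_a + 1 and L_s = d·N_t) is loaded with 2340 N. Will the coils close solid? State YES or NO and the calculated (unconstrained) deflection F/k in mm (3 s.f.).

k = Gd⁴/(8D³N_a) = (78.0×10³)(7.7⁴)/(8·47.0³·20) = 16.506 N/mm
N_t = 21; L_s = 7.7·21 = 161.7 mm; δ_solid = L₀ − L_s = 279 − 161.7 = 117.3 mm
δ = F/k = 2340/16.506 = 141.77 mm
δ ≥ δ_solid → spring goes solid

YES, δ = 142 mm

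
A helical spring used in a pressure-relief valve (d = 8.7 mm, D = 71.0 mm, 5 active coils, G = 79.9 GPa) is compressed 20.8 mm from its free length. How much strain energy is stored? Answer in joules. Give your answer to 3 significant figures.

k = Gd⁴/(8D³N_a) = (79.9×10³)(8.7⁴)/(8·71.0³·5) = 31.973 N/mm
U = ½kδ² = 0.5 × 31.973 × 20.8² = 6916.5 N·mm = 6.9165 J

6.92 J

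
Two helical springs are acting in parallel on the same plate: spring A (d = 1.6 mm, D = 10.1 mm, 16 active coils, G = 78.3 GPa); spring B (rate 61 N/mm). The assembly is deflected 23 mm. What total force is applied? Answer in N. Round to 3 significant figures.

k_A = Gd⁴/(8D³N_a) = (78.3×10³)(1.6⁴)/(8·10.1³·16) = 3.8911 N/mm
Parallel: k_eq = 3.8911 + 61 = 64.891 N/mm
F = k_eq·δ = 64.891·23 = 1492.5 N

1490 N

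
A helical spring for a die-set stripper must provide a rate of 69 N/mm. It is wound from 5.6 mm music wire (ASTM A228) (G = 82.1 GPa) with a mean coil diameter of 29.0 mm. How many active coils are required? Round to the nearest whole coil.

6

N_a = Gd⁴/(8D³k) = (82.1×10³ × 5.6⁴)/(8 × 29.0³ × 69)
    = 8.07412e+07 / 1.34627e+07 = 5.997 → 6 coils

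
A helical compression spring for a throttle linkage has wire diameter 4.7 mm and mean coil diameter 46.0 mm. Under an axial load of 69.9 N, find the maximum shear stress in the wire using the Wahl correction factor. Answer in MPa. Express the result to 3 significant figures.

Spring index C = D/d = 46.0/4.7 = 9.7872
K_W = (4C−1)/(4C−4) + 0.615/C = 38.149/35.149 + 0.0628 = 1.1482
τ₀ = 8FD/(πd³) = 8·69.9·46.0/(π·4.7³) = 25723.2/326.17 = 78.864 MPa
τ_max = K·τ₀ = 1.1482 × 78.864 = 90.551 MPa

90.6 MPa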